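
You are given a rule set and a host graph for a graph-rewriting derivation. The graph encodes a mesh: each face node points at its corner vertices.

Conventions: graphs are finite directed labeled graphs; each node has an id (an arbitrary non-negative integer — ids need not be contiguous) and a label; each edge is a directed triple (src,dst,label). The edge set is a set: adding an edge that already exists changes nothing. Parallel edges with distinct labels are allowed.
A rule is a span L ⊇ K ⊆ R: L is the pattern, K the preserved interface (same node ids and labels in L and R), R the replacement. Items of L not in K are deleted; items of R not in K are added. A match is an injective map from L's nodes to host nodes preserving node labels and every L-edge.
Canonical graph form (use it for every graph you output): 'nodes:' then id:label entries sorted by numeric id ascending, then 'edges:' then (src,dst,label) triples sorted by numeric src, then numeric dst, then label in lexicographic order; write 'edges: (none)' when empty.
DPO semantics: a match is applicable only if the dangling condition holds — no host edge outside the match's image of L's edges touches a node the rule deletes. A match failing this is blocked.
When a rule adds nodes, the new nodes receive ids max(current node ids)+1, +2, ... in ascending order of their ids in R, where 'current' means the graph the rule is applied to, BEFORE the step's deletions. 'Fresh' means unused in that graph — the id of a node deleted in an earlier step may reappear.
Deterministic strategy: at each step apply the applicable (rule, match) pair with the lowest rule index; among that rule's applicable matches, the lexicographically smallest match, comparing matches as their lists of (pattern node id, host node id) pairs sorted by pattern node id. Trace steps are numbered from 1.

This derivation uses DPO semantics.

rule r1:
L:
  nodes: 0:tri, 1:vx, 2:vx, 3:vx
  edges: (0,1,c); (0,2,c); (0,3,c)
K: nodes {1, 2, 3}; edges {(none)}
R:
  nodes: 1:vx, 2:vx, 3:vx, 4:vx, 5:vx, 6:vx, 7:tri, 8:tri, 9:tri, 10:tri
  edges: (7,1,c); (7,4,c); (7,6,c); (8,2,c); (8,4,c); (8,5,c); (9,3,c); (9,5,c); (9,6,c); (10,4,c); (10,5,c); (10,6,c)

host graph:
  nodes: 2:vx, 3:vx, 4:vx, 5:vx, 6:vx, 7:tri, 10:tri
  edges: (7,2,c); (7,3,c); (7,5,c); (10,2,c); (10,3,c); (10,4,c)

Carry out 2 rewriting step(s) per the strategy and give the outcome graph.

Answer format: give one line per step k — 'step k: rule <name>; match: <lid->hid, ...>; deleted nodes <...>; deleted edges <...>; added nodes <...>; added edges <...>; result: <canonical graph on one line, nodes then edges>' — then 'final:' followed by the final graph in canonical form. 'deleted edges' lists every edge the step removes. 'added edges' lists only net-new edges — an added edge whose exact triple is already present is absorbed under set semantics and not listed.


step 1: rule r1; match: 0->7, 1->2, 2->3, 3->5; deleted nodes 7; deleted edges (7,2,c); (7,3,c); (7,5,c); added nodes 11, 12, 13, 14, 15, 16, 17; added edges (14,2,c); (14,11,c); (14,13,c); (15,3,c); (15,11,c); (15,12,c); (16,5,c); (16,12,c); (16,13,c); (17,11,c); (17,12,c); (17,13,c); result: nodes: 2:vx, 3:vx, 4:vx, 5:vx, 6:vx, 10:tri, 11:vx, 12:vx, 13:vx, 14:tri, 15:tri, 16:tri, 17:tri edges: (10,2,c); (10,3,c); (10,4,c); (14,2,c); (14,11,c); (14,13,c); (15,3,c); (15,11,c); (15,12,c); (16,5,c); (16,12,c); (16,13,c); (17,11,c); (17,12,c); (17,13,c)
step 2: rule r1; match: 0->10, 1->2, 2->3, 3->4; deleted nodes 10; deleted edges (10,2,c); (10,3,c); (10,4,c); added nodes 18, 19, 20, 21, 22, 23, 24; added edges (21,2,c); (21,18,c); (21,20,c); (22,3,c); (22,18,c); (22,19,c); (23,4,c); (23,19,c); (23,20,c); (24,18,c); (24,19,c); (24,20,c); result: nodes: 2:vx, 3:vx, 4:vx, 5:vx, 6:vx, 11:vx, 12:vx, 13:vx, 14:tri, 15:tri, 16:tri, 17:tri, 18:vx, 19:vx, 20:vx, 21:tri, 22:tri, 23:tri, 24:tri edges: (14,2,c); (14,11,c); (14,13,c); (15,3,c); (15,11,c); (15,12,c); (16,5,c); (16,12,c); (16,13,c); (17,11,c); (17,12,c); (17,13,c); (21,2,c); (21,18,c); (21,20,c); (22,3,c); (22,18,c); (22,19,c); (23,4,c); (23,19,c); (23,20,c); (24,18,c); (24,19,c); (24,20,c)
final:
nodes: 2:vx, 3:vx, 4:vx, 5:vx, 6:vx, 11:vx, 12:vx, 13:vx, 14:tri, 15:tri, 16:tri, 17:tri, 18:vx, 19:vx, 20:vx, 21:tri, 22:tri, 23:tri, 24:tri
edges: (14,2,c); (14,11,c); (14,13,c); (15,3,c); (15,11,c); (15,12,c); (16,5,c); (16,12,c); (16,13,c); (17,11,c); (17,12,c); (17,13,c); (21,2,c); (21,18,c); (21,20,c); (22,3,c); (22,18,c); (22,19,c); (23,4,c); (23,19,c); (23,20,c); (24,18,c); (24,19,c); (24,20,c)


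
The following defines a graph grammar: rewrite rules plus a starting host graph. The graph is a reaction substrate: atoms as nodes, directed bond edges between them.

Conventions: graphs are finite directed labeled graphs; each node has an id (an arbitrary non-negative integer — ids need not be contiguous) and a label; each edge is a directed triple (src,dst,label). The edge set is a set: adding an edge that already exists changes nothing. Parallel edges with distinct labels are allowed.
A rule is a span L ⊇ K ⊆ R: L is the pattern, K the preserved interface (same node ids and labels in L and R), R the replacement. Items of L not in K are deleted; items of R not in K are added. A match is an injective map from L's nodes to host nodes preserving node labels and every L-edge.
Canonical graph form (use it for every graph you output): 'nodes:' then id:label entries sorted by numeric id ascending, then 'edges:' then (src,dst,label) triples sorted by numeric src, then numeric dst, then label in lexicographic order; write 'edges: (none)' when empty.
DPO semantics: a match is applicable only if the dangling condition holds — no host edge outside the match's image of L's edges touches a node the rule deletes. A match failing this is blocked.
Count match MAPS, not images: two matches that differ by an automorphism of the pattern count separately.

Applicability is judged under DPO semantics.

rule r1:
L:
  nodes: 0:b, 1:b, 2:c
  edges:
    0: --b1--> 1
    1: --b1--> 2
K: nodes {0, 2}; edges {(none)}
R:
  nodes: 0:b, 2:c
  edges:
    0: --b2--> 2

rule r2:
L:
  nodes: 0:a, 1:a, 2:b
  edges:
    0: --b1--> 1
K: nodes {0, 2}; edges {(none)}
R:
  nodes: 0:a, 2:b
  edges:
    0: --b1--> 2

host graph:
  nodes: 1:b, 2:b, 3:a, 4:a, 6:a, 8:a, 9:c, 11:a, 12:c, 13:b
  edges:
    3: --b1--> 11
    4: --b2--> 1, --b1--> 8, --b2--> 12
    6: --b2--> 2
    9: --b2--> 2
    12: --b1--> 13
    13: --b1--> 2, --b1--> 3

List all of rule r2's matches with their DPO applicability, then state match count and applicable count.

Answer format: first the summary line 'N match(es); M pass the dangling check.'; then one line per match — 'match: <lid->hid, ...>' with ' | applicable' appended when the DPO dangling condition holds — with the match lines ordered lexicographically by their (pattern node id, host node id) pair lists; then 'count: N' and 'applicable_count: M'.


6 match(es); 6 pass the dangling check.
match: 0->3, 1->11, 2->1 | applicable
match: 0->3, 1->11, 2->2 | applicable
match: 0->3, 1->11, 2->13 | applicable
match: 0->4, 1->8, 2->1 | applicable
match: 0->4, 1->8, 2->2 | applicable
match: 0->4, 1->8, 2->13 | applicable
count: 6
applicable_count: 6


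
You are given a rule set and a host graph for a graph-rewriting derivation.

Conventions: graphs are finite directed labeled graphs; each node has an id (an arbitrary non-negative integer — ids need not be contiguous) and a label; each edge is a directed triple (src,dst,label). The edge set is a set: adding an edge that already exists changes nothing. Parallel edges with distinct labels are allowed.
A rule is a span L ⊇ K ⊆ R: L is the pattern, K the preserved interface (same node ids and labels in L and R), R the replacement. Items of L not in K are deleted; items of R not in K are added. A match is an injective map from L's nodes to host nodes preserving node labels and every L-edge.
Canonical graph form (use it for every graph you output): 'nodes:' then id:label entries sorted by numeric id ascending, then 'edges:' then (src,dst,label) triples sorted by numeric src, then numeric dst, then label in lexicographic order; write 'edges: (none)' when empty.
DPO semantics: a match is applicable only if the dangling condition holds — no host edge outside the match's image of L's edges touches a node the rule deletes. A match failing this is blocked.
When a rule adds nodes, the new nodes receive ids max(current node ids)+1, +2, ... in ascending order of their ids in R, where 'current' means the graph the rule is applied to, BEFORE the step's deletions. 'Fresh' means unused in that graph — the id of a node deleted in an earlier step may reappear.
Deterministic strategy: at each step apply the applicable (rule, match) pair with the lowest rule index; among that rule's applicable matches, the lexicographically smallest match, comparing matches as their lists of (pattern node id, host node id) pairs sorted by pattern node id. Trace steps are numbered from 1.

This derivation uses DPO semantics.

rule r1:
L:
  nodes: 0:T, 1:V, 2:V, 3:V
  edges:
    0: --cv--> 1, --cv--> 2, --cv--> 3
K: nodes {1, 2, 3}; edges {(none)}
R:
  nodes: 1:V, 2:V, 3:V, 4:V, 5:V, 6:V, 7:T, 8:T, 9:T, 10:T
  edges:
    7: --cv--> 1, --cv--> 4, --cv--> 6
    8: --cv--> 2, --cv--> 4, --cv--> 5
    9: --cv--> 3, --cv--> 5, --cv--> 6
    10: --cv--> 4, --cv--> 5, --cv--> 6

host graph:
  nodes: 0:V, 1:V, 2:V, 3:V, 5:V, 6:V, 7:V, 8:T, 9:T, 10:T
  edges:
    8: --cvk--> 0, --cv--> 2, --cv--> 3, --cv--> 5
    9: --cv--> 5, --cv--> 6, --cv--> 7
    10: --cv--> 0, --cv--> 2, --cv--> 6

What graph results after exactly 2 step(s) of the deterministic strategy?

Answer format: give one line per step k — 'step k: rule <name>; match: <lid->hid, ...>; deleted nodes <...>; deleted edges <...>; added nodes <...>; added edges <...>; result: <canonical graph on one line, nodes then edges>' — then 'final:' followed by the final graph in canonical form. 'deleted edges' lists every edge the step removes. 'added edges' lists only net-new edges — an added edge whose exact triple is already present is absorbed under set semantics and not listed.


step 1: rule r1; match: 0->9, 1->5, 2->6, 3->7; deleted nodes 9; deleted edges (9,5,cv); (9,6,cv); (9,7,cv); added nodes 11, 12, 13, 14, 15, 16, 17; added edges (14,5,cv); (14,11,cv); (14,13,cv); (15,6,cv); (15,11,cv); (15,12,cv); (16,7,cv); (16,12,cv); (16,13,cv); (17,11,cv); (17,12,cv); (17,13,cv); result: nodes: 0:V, 1:V, 2:V, 3:V, 5:V, 6:V, 7:V, 8:T, 10:T, 11:V, 12:V, 13:V, 14:T, 15:T, 16:T, 17:T edges: (8,0,cvk); (8,2,cv); (8,3,cv); (8,5,cv); (10,0,cv); (10,2,cv); (10,6,cv); (14,5,cv); (14,11,cv); (14,13,cv); (15,6,cv); (15,11,cv); (15,12,cv); (16,7,cv); (16,12,cv); (16,13,cv); (17,11,cv); (17,12,cv); (17,13,cv)
step 2: rule r1; match: 0->10, 1->0, 2->2, 3->6; deleted nodes 10; deleted edges (10,0,cv); (10,2,cv); (10,6,cv); added nodes 18, 19, 20, 21, 22, 23, 24; added edges (21,0,cv); (21,18,cv); (21,20,cv); (22,2,cv); (22,18,cv); (22,19,cv); (23,6,cv); (23,19,cv); (23,20,cv); (24,18,cv); (24,19,cv); (24,20,cv); result: nodes: 0:V, 1:V, 2:V, 3:V, 5:V, 6:V, 7:V, 8:T, 11:V, 12:V, 13:V, 14:T, 15:T, 16:T, 17:T, 18:V, 19:V, 20:V, 21:T, 22:T, 23:T, 24:T edges: (8,0,cvk); (8,2,cv); (8,3,cv); (8,5,cv); (14,5,cv); (14,11,cv); (14,13,cv); (15,6,cv); (15,11,cv); (15,12,cv); (16,7,cv); (16,12,cv); (16,13,cv); (17,11,cv); (17,12,cv); (17,13,cv); (21,0,cv); (21,18,cv); (21,20,cv); (22,2,cv); (22,18,cv); (22,19,cv); (23,6,cv); (23,19,cv); (23,20,cv); (24,18,cv); (24,19,cv); (24,20,cv)
final:
nodes: 0:V, 1:V, 2:V, 3:V, 5:V, 6:V, 7:V, 8:T, 11:V, 12:V, 13:V, 14:T, 15:T, 16:T, 17:T, 18:V, 19:V, 20:V, 21:T, 22:T, 23:T, 24:T
edges: (8,0,cvk); (8,2,cv); (8,3,cv); (8,5,cv); (14,5,cv); (14,11,cv); (14,13,cv); (15,6,cv); (15,11,cv); (15,12,cv); (16,7,cv); (16,12,cv); (16,13,cv); (17,11,cv); (17,12,cv); (17,13,cv); (21,0,cv); (21,18,cv); (21,20,cv); (22,2,cv); (22,18,cv); (22,19,cv); (23,6,cv); (23,19,cv); (23,20,cv); (24,18,cv); (24,19,cv); (24,20,cv)


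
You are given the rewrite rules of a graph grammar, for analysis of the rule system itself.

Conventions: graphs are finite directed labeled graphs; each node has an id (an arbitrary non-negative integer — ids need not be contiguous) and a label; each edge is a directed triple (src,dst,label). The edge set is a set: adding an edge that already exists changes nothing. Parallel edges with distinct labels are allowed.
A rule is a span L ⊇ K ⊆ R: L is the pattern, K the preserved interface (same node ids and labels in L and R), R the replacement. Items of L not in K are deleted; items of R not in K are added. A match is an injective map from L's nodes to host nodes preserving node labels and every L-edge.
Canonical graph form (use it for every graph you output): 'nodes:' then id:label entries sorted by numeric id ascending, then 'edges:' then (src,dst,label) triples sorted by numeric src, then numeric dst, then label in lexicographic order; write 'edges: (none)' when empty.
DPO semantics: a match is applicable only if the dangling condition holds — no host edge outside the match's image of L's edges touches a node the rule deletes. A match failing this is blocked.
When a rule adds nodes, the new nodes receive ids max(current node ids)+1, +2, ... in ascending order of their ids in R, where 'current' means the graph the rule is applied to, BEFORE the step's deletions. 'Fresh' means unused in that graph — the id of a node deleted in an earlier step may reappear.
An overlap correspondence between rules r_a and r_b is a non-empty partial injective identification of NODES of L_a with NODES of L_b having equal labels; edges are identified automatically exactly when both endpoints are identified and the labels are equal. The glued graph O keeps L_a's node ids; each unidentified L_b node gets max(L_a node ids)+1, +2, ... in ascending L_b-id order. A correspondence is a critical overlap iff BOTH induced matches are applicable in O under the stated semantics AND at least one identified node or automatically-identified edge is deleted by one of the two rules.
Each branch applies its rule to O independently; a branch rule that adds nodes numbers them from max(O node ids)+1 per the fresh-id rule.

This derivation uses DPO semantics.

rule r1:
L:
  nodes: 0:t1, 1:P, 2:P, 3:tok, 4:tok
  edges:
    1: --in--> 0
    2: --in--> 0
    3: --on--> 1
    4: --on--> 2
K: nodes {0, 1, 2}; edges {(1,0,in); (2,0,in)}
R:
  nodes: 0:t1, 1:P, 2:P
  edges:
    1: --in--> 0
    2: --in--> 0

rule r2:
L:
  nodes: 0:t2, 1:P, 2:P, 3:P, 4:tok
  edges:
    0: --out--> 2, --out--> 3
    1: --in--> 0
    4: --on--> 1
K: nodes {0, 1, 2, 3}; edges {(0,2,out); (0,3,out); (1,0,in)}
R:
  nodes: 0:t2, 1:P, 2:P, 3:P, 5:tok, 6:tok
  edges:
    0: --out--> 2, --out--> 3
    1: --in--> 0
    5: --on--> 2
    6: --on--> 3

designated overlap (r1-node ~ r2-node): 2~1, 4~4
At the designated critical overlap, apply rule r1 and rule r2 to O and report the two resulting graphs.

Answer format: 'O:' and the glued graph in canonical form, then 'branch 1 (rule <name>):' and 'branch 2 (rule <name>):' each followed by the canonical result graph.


O:
nodes: 0:t1, 1:P, 2:P, 3:tok, 4:tok, 5:t2, 6:P, 7:P
edges: (1,0,in); (2,0,in); (2,5,in); (3,1,on); (4,2,on); (5,6,out); (5,7,out)
branch 1 (rule r1):
nodes: 0:t1, 1:P, 2:P, 5:t2, 6:P, 7:P
edges: (1,0,in); (2,0,in); (2,5,in); (5,6,out); (5,7,out)
branch 2 (rule r2):
nodes: 0:t1, 1:P, 2:P, 3:tok, 5:t2, 6:P, 7:P, 8:tok, 9:tok
edges: (1,0,in); (2,0,in); (2,5,in); (3,1,on); (5,6,out); (5,7,out); (8,6,on); (9,7,on)


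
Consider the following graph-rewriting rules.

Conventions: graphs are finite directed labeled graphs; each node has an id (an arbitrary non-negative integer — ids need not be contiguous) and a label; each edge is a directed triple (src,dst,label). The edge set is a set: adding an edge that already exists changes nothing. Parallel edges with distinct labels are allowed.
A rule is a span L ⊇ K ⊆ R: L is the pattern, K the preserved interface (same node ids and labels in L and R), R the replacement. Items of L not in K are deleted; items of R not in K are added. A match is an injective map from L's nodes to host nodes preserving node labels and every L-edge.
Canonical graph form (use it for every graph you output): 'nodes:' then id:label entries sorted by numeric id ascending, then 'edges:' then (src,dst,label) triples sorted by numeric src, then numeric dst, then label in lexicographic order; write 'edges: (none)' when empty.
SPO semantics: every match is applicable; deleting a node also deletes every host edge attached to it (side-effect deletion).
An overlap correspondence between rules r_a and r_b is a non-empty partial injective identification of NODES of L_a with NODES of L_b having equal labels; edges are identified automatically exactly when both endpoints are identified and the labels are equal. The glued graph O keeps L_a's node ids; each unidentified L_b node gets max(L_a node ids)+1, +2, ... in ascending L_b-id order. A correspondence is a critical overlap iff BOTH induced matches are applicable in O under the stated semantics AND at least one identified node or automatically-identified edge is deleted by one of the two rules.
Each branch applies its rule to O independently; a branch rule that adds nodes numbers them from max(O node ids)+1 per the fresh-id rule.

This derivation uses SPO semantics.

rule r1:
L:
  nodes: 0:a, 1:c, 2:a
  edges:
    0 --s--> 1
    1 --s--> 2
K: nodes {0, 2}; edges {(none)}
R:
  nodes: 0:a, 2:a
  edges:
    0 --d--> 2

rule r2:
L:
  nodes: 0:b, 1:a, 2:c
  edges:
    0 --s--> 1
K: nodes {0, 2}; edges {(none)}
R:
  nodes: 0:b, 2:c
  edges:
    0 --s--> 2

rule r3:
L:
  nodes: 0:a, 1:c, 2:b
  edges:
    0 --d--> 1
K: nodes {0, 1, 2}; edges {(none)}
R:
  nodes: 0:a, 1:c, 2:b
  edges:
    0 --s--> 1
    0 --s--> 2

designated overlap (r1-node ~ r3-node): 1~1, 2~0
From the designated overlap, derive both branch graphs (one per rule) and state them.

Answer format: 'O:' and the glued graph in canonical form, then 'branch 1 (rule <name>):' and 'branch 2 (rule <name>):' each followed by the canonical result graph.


O:
nodes: 0:a, 1:c, 2:a, 3:b
edges: (0,1,s); (1,2,s); (2,1,d)
branch 1 (rule r1):
nodes: 0:a, 2:a, 3:b
edges: (0,2,d)
branch 2 (rule r3):
nodes: 0:a, 1:c, 2:a, 3:b
edges: (0,1,s); (1,2,s); (2,1,s); (2,3,s)


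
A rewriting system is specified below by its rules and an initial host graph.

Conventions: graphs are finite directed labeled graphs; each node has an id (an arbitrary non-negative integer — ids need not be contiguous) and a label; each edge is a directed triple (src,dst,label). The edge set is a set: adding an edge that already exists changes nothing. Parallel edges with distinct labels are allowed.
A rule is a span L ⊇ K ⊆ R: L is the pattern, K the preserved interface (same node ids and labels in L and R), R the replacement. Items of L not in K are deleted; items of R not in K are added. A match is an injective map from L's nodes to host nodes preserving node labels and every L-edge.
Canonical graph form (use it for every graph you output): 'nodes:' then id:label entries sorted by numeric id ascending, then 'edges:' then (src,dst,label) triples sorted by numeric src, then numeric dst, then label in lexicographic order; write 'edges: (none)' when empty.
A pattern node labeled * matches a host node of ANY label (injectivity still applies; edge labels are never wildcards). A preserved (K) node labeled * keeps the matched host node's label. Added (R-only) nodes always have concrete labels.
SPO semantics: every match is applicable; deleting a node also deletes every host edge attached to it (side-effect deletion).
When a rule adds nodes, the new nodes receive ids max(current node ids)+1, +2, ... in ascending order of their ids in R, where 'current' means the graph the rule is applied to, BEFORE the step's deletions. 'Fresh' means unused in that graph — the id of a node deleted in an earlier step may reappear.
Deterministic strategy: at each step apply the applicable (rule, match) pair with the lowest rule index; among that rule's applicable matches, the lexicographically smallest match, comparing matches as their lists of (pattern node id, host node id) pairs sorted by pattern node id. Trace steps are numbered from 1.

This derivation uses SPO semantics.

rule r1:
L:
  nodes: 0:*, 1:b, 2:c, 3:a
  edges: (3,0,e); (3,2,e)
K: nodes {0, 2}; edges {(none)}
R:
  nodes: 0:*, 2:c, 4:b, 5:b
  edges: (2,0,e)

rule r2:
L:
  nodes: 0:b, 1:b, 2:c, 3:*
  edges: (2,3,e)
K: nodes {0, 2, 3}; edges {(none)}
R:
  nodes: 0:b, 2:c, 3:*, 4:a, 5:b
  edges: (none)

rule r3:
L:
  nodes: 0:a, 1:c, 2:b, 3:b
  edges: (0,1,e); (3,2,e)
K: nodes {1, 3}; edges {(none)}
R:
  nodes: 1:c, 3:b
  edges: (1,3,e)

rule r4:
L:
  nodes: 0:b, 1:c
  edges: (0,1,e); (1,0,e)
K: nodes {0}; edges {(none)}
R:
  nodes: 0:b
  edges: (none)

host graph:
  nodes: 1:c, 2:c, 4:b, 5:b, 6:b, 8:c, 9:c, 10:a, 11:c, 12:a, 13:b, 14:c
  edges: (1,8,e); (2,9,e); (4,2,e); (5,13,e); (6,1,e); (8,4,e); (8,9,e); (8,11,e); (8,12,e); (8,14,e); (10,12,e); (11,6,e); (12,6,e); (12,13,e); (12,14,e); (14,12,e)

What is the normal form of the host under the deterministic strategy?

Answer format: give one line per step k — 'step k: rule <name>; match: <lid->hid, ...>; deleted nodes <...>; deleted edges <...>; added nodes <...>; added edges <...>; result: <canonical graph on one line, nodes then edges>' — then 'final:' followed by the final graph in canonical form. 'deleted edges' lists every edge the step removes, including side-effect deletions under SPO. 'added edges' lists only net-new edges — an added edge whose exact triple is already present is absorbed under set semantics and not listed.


step 1: rule r1; match: 0->6, 1->4, 2->14, 3->12; deleted nodes 4, 12; deleted edges (4,2,e); (8,4,e); (8,12,e); (10,12,e); (12,6,e); (12,13,e); (12,14,e); (14,12,e); added nodes 15, 16; added edges (14,6,e); result: nodes: 1:c, 2:c, 5:b, 6:b, 8:c, 9:c, 10:a, 11:c, 13:b, 14:c, 15:b, 16:b edges: (1,8,e); (2,9,e); (5,13,e); (6,1,e); (8,9,e); (8,11,e); (8,14,e); (11,6,e); (14,6,e)
step 2: rule r2; match: 0->5, 1->6, 2->1, 3->8; deleted nodes 6; deleted edges (1,8,e); (6,1,e); (11,6,e); (14,6,e); added nodes 17, 18; added edges (none); result: nodes: 1:c, 2:c, 5:b, 8:c, 9:c, 10:a, 11:c, 13:b, 14:c, 15:b, 16:b, 17:a, 18:b edges: (2,9,e); (5,13,e); (8,9,e); (8,11,e); (8,14,e)
step 3: rule r2; match: 0->5, 1->13, 2->2, 3->9; deleted nodes 13; deleted edges (2,9,e); (5,13,e); added nodes 19, 20; added edges (none); result: nodes: 1:c, 2:c, 5:b, 8:c, 9:c, 10:a, 11:c, 14:c, 15:b, 16:b, 17:a, 18:b, 19:a, 20:b edges: (8,9,e); (8,11,e); (8,14,e)
step 4: rule r2; match: 0->5, 1->15, 2->8, 3->9; deleted nodes 15; deleted edges (8,9,e); added nodes 21, 22; added edges (none); result: nodes: 1:c, 2:c, 5:b, 8:c, 9:c, 10:a, 11:c, 14:c, 16:b, 17:a, 18:b, 19:a, 20:b, 21:a, 22:b edges: (8,11,e); (8,14,e)
step 5: rule r2; match: 0->5, 1->16, 2->8, 3->11; deleted nodes 16; deleted edges (8,11,e); added nodes 23, 24; added edges (none); result: nodes: 1:c, 2:c, 5:b, 8:c, 9:c, 10:a, 11:c, 14:c, 17:a, 18:b, 19:a, 20:b, 21:a, 22:b, 23:a, 24:b edges: (8,14,e)
step 6: rule r2; match: 0->5, 1->18, 2->8, 3->14; deleted nodes 18; deleted edges (8,14,e); added nodes 25, 26; added edges (none); result: nodes: 1:c, 2:c, 5:b, 8:c, 9:c, 10:a, 11:c, 14:c, 17:a, 19:a, 20:b, 21:a, 22:b, 23:a, 24:b, 25:a, 26:b edges: (none)
final:
nodes: 1:c, 2:c, 5:b, 8:c, 9:c, 10:a, 11:c, 14:c, 17:a, 19:a, 20:b, 21:a, 22:b, 23:a, 24:b, 25:a, 26:b
edges: (none)


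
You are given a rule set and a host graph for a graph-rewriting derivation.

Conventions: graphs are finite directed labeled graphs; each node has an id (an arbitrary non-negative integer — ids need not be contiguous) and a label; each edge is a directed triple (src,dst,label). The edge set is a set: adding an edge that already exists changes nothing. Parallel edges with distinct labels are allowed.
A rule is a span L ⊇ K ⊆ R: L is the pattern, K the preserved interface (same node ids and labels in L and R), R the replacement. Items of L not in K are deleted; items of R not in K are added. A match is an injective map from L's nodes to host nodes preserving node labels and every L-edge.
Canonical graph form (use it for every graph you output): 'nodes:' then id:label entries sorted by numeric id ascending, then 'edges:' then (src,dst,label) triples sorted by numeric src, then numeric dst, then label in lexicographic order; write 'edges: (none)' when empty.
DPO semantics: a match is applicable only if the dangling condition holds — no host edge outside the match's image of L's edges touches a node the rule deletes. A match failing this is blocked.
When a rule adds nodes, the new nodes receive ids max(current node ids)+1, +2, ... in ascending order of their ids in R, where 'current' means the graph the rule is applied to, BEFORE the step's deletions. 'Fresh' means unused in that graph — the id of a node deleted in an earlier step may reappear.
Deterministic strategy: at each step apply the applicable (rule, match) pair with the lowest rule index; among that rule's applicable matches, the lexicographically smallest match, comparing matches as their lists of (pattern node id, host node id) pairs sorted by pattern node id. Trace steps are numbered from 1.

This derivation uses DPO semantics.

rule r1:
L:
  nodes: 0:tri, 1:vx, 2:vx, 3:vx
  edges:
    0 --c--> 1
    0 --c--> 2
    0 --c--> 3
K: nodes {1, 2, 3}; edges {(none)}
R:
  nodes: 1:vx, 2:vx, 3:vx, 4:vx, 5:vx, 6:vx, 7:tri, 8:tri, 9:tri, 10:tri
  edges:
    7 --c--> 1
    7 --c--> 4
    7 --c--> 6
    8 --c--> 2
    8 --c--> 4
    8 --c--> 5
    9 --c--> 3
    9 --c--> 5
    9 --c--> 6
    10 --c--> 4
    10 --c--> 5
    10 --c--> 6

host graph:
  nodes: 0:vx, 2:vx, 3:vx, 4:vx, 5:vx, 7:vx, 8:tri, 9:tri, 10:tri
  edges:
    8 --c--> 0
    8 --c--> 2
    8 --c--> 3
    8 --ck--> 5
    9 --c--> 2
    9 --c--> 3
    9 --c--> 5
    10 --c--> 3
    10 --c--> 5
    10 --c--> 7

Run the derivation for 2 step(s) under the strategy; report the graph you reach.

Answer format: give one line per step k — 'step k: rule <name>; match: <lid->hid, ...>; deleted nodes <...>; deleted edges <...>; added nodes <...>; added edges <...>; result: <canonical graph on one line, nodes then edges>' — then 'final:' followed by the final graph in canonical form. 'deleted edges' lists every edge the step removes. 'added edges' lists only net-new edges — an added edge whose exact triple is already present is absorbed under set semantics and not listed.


step 1: rule r1; match: 0->9, 1->2, 2->3, 3->5; deleted nodes 9; deleted edges (9,2,c); (9,3,c); (9,5,c); added nodes 11, 12, 13, 14, 15, 16, 17; added edges (14,2,c); (14,11,c); (14,13,c); (15,3,c); (15,11,c); (15,12,c); (16,5,c); (16,12,c); (16,13,c); (17,11,c); (17,12,c); (17,13,c); result: nodes: 0:vx, 2:vx, 3:vx, 4:vx, 5:vx, 7:vx, 8:tri, 10:tri, 11:vx, 12:vx, 13:vx, 14:tri, 15:tri, 16:tri, 17:tri edges: (8,0,c); (8,2,c); (8,3,c); (8,5,ck); (10,3,c); (10,5,c); (10,7,c); (14,2,c); (14,11,c); (14,13,c); (15,3,c); (15,11,c); (15,12,c); (16,5,c); (16,12,c); (16,13,c); (17,11,c); (17,12,c); (17,13,c)
step 2: rule r1; match: 0->10, 1->3, 2->5, 3->7; deleted nodes 10; deleted edges (10,3,c); (10,5,c); (10,7,c); added nodes 18, 19, 20, 21, 22, 23, 24; added edges (21,3,c); (21,18,c); (21,20,c); (22,5,c); (22,18,c); (22,19,c); (23,7,c); (23,19,c); (23,20,c); (24,18,c); (24,19,c); (24,20,c); result: nodes: 0:vx, 2:vx, 3:vx, 4:vx, 5:vx, 7:vx, 8:tri, 11:vx, 12:vx, 13:vx, 14:tri, 15:tri, 16:tri, 17:tri, 18:vx, 19:vx, 20:vx, 21:tri, 22:tri, 23:tri, 24:tri edges: (8,0,c); (8,2,c); (8,3,c); (8,5,ck); (14,2,c); (14,11,c); (14,13,c); (15,3,c); (15,11,c); (15,12,c); (16,5,c); (16,12,c); (16,13,c); (17,11,c); (17,12,c); (17,13,c); (21,3,c); (21,18,c); (21,20,c); (22,5,c); (22,18,c); (22,19,c); (23,7,c); (23,19,c); (23,20,c); (24,18,c); (24,19,c); (24,20,c)
final:
nodes: 0:vx, 2:vx, 3:vx, 4:vx, 5:vx, 7:vx, 8:tri, 11:vx, 12:vx, 13:vx, 14:tri, 15:tri, 16:tri, 17:tri, 18:vx, 19:vx, 20:vx, 21:tri, 22:tri, 23:tri, 24:tri
edges: (8,0,c); (8,2,c); (8,3,c); (8,5,ck); (14,2,c); (14,11,c); (14,13,c); (15,3,c); (15,11,c); (15,12,c); (16,5,c); (16,12,c); (16,13,c); (17,11,c); (17,12,c); (17,13,c); (21,3,c); (21,18,c); (21,20,c); (22,5,c); (22,18,c); (22,19,c); (23,7,c); (23,19,c); (23,20,c); (24,18,c); (24,19,c); (24,20,c)


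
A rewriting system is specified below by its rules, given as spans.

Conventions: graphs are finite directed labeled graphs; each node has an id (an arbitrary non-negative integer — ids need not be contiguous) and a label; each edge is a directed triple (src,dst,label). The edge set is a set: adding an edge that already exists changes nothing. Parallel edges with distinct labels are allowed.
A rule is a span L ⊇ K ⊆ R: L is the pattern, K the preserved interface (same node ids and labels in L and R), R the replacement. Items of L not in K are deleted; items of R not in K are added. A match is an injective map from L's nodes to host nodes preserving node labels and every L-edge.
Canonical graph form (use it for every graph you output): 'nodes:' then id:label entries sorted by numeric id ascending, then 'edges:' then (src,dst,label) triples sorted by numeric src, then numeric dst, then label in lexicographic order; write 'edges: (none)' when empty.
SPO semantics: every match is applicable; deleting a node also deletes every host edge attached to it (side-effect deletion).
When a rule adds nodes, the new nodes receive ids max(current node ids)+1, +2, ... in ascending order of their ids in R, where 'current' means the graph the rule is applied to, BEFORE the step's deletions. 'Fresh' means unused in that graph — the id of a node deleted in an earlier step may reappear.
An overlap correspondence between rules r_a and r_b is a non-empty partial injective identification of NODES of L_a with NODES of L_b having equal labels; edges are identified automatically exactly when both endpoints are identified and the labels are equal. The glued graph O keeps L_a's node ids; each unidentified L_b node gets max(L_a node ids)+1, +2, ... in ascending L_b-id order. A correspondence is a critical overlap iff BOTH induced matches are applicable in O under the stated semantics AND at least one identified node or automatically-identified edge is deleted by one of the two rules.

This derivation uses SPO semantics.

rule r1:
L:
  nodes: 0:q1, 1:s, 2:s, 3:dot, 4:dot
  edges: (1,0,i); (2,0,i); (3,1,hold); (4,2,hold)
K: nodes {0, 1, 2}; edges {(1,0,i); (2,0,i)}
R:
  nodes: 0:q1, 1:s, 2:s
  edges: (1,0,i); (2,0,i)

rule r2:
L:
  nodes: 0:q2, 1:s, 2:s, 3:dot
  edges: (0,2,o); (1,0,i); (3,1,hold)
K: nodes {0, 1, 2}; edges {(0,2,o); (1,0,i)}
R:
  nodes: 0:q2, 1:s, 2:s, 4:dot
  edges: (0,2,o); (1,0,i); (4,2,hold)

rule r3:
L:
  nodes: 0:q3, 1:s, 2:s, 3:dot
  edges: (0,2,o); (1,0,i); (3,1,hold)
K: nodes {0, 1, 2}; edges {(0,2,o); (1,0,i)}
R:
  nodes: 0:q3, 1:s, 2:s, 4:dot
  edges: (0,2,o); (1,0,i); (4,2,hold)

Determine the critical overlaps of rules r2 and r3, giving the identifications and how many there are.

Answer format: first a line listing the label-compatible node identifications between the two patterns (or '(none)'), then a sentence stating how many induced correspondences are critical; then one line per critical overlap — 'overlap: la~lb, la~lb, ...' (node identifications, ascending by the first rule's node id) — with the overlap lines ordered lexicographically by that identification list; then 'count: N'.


label-compatible node identifications between L(r2) and L(r3): 1~1, 1~2, 2~1, 2~2, 3~3
7 of the induced correspondences are critical overlaps of r2 and r3.
overlap: 1~1, 2~2, 3~3
overlap: 1~1, 3~3
overlap: 1~2, 2~1, 3~3
overlap: 1~2, 3~3
overlap: 2~1, 3~3
overlap: 2~2, 3~3
overlap: 3~3
count: 7


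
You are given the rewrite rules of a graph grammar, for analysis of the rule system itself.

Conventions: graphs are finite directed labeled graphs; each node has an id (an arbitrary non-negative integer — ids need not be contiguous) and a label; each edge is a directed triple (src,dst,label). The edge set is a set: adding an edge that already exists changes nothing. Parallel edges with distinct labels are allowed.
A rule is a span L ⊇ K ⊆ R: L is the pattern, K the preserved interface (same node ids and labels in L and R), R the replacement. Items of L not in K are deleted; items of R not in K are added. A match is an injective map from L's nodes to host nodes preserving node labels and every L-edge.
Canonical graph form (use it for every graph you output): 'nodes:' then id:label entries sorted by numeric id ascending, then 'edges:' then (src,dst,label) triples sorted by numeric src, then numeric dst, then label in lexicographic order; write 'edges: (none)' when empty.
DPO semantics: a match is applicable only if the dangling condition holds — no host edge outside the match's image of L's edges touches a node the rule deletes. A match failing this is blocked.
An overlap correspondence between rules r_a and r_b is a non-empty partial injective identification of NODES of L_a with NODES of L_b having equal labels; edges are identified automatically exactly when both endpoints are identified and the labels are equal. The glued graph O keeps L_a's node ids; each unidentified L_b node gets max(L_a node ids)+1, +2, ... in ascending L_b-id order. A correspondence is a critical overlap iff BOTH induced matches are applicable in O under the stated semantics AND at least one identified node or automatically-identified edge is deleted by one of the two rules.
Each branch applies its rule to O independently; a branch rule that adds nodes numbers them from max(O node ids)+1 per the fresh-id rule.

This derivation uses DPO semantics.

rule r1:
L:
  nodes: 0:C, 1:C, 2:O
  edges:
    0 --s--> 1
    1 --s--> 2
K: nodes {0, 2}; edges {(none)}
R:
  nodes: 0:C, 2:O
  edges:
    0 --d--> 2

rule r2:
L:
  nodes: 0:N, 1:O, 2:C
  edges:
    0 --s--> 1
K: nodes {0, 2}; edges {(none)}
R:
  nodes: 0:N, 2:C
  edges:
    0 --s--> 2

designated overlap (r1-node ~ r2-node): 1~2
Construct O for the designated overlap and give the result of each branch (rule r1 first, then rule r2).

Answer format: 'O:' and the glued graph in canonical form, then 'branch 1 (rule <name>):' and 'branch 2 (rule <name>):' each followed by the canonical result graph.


O:
nodes: 0:C, 1:C, 2:O, 3:N, 4:O
edges: (0,1,s); (1,2,s); (3,4,s)
branch 1 (rule r1):
nodes: 0:C, 2:O, 3:N, 4:O
edges: (0,2,d); (3,4,s)
branch 2 (rule r2):
nodes: 0:C, 1:C, 2:O, 3:N
edges: (0,1,s); (1,2,s); (3,1,s)


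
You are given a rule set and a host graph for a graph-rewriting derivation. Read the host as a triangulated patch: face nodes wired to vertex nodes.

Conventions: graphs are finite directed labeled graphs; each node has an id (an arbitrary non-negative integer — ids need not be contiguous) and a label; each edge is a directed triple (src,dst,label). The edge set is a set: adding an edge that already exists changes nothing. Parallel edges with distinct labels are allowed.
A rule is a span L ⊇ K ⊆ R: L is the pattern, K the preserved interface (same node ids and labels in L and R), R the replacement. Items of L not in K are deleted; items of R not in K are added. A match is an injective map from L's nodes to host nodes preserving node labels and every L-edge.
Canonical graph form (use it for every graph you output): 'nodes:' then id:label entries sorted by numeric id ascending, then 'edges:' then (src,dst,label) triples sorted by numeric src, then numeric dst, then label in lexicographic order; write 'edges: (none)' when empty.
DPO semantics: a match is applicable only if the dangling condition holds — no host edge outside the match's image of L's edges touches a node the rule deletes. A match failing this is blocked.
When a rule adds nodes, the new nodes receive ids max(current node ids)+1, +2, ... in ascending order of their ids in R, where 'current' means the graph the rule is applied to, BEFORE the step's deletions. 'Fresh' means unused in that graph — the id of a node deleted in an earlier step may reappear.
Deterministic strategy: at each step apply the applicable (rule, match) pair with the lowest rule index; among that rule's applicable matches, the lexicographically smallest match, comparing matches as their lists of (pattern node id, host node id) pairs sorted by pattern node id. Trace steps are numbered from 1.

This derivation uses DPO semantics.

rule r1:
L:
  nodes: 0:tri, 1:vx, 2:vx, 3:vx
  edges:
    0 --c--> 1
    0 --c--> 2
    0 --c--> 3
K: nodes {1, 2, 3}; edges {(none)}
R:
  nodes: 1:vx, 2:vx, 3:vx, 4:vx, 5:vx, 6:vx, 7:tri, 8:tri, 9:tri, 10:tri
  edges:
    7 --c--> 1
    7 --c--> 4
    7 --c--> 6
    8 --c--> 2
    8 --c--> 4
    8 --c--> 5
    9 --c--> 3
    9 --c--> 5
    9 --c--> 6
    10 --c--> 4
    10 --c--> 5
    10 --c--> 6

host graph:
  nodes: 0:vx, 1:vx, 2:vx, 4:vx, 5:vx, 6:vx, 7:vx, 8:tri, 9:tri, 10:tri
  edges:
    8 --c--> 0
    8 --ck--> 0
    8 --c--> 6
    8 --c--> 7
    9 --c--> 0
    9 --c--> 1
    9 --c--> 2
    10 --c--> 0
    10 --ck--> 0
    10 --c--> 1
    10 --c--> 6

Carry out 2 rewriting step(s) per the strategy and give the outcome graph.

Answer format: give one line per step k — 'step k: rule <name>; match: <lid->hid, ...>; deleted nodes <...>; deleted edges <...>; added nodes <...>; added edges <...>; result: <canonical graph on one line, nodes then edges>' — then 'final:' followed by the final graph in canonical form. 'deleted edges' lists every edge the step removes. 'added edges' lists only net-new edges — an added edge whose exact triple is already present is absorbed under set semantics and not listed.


step 1: rule r1; match: 0->9, 1->0, 2->1, 3->2; deleted nodes 9; deleted edges (9,0,c); (9,1,c); (9,2,c); added nodes 11, 12, 13, 14, 15, 16, 17; added edges (14,0,c); (14,11,c); (14,13,c); (15,1,c); (15,11,c); (15,12,c); (16,2,c); (16,12,c); (16,13,c); (17,11,c); (17,12,c); (17,13,c); result: nodes: 0:vx, 1:vx, 2:vx, 4:vx, 5:vx, 6:vx, 7:vx, 8:tri, 10:tri, 11:vx, 12:vx, 13:vx, 14:tri, 15:tri, 16:tri, 17:tri edges: (8,0,c); (8,0,ck); (8,6,c); (8,7,c); (10,0,c); (10,0,ck); (10,1,c); (10,6,c); (14,0,c); (14,11,c); (14,13,c); (15,1,c); (15,11,c); (15,12,c); (16,2,c); (16,12,c); (16,13,c); (17,11,c); (17,12,c); (17,13,c)
step 2: rule r1; match: 0->14, 1->0, 2->11, 3->13; deleted nodes 14; deleted edges (14,0,c); (14,11,c); (14,13,c); added nodes 18, 19, 20, 21, 22, 23, 24; added edges (21,0,c); (21,18,c); (21,20,c); (22,11,c); (22,18,c); (22,19,c); (23,13,c); (23,19,c); (23,20,c); (24,18,c); (24,19,c); (24,20,c); result: nodes: 0:vx, 1:vx, 2:vx, 4:vx, 5:vx, 6:vx, 7:vx, 8:tri, 10:tri, 11:vx, 12:vx, 13:vx, 15:tri, 16:tri, 17:tri, 18:vx, 19:vx, 20:vx, 21:tri, 22:tri, 23:tri, 24:tri edges: (8,0,c); (8,0,ck); (8,6,c); (8,7,c); (10,0,c); (10,0,ck); (10,1,c); (10,6,c); (15,1,c); (15,11,c); (15,12,c); (16,2,c); (16,12,c); (16,13,c); (17,11,c); (17,12,c); (17,13,c); (21,0,c); (21,18,c); (21,20,c); (22,11,c); (22,18,c); (22,19,c); (23,13,c); (23,19,c); (23,20,c); (24,18,c); (24,19,c); (24,20,c)
final:
nodes: 0:vx, 1:vx, 2:vx, 4:vx, 5:vx, 6:vx, 7:vx, 8:tri, 10:tri, 11:vx, 12:vx, 13:vx, 15:tri, 16:tri, 17:tri, 18:vx, 19:vx, 20:vx, 21:tri, 22:tri, 23:tri, 24:tri
edges: (8,0,c); (8,0,ck); (8,6,c); (8,7,c); (10,0,c); (10,0,ck); (10,1,c); (10,6,c); (15,1,c); (15,11,c); (15,12,c); (16,2,c); (16,12,c); (16,13,c); (17,11,c); (17,12,c); (17,13,c); (21,0,c); (21,18,c); (21,20,c); (22,11,c); (22,18,c); (22,19,c); (23,13,c); (23,19,c); (23,20,c); (24,18,c); (24,19,c); (24,20,c)


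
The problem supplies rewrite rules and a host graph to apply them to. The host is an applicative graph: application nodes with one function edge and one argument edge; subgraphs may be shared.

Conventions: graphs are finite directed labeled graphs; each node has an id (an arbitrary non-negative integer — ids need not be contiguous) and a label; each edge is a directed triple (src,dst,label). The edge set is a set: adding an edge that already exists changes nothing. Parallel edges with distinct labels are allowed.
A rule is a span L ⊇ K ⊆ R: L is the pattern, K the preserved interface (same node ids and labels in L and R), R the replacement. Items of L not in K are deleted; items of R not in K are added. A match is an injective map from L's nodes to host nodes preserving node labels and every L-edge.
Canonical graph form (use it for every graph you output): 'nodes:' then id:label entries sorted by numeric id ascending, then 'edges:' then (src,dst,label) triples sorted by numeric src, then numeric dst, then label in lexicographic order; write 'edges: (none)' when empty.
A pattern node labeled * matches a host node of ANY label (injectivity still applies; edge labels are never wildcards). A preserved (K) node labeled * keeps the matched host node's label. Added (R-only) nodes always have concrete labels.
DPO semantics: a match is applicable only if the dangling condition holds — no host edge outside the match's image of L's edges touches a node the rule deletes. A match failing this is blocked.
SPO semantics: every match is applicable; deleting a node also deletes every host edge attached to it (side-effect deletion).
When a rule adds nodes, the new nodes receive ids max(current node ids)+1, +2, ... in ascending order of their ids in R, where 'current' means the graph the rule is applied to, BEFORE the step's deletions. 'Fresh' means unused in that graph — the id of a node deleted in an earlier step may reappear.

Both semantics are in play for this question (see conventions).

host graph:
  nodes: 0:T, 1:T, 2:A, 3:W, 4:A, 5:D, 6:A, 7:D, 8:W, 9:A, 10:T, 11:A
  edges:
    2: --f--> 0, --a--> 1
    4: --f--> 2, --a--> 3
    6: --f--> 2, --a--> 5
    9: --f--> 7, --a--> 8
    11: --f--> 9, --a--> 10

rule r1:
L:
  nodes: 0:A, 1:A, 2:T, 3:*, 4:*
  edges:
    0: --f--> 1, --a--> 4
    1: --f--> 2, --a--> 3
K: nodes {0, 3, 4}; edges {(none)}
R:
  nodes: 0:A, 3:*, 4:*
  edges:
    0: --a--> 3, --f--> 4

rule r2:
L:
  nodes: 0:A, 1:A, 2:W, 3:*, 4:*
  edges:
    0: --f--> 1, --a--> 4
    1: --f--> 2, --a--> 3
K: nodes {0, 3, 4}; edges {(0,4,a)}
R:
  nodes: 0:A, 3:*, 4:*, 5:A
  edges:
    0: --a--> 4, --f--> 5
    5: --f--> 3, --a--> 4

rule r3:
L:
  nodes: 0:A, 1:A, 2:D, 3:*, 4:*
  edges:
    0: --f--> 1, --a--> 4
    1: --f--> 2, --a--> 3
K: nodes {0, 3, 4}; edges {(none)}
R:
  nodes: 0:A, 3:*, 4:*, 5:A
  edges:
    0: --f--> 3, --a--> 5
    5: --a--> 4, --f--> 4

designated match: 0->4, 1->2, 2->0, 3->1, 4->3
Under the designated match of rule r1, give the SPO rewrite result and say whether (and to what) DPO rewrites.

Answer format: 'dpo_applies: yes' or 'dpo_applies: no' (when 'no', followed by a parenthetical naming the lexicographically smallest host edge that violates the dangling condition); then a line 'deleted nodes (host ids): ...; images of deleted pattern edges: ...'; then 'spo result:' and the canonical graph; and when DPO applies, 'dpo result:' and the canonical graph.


dpo_applies: no
(the rule deletes node 2, which keeps host edge (6,2,f) outside the match image — the dangling condition fails, DPO blocks; SPO proceeds and side-deletes such edges)
deleted nodes (host ids): 0, 2; images of deleted pattern edges: (2,0,f); (2,1,a); (4,2,f); (4,3,a)
spo result:
nodes: 1:T, 3:W, 4:A, 5:D, 6:A, 7:D, 8:W, 9:A, 10:T, 11:A
edges: (4,1,a); (4,3,f); (6,5,a); (9,7,f); (9,8,a); (11,9,f); (11,10,a)
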